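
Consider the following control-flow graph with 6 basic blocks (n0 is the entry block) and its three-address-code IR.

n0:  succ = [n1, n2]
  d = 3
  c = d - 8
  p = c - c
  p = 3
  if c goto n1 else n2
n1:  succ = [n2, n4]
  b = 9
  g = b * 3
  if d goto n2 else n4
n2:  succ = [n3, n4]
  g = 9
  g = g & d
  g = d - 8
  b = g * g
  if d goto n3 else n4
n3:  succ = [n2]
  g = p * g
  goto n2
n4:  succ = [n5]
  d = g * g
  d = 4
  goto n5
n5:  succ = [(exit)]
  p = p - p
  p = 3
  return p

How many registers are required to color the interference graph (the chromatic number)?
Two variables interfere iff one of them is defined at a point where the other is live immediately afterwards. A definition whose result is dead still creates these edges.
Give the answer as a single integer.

Answer: 4

Derivation:
def/use:
  n0: {c,d,p} / ∅
  n1: {b,g} / {d}
  n2: {b,g} / {d}
  n3: {g} / {g,p}
  n4: {d} / {g}
  n5: {p} / {p}

Backward fixpoint:
  n0: in=∅ out={d,p}
  n1: in={d,p} out={d,g,p}
  n2: in={d,p} out={d,g,p}
  n3: in={d,g,p} out={d,p}
  n4: in={g,p} out={p}
  n5: in={p} out=∅

Interference:
  b: {d,g,p}
  c: {d,p}
  d: {b,c,g,p}
  g: {b,d,p}
  p: {b,c,d,g}

Registers:
  {b,d,g,p} pairwise interfere (4-clique) ⇒ χ ≥ 4
  4-colouring: c0={d}  c1={p}  c2={b,c}  c3={g}
  χ = 4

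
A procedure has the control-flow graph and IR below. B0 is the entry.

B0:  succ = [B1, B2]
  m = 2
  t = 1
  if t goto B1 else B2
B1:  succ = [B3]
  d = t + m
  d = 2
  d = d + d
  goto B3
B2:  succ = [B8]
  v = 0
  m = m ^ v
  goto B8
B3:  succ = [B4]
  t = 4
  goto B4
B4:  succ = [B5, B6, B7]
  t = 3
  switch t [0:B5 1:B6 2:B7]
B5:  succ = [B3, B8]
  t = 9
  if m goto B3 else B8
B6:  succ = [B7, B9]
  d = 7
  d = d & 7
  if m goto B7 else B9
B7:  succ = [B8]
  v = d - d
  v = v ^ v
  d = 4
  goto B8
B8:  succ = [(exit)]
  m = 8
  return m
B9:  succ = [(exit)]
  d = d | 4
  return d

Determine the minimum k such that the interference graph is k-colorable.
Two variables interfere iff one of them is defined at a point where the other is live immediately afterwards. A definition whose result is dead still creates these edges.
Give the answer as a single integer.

Answer: 3

Analysis:
def/use:
  B0 def {m,t} use ∅
  B1 def {d} use {m,t}
  B2 def {m,v} use {m}
  B3 def {t} use ∅
  B4 def {t} use ∅
  B5 def {t} use {m}
  B6 def {d} use {m}
  B7 def {d,v} use {d}
  B8 def {m} use ∅
  B9 def {d} use {d}

Live sets:
  B0: in=∅ out={m,t}
  B1: in={m,t} out={d,m}
  B2: in={m} out=∅
  B3: in={d,m} out={d,m}
  B4: in={d,m} out={d,m}
  B5: in={d,m} out={d,m}
  B6: in={m} out={d}
  B7: in={d} out=∅
  B8: in=∅ out=∅
  B9: in={d} out=∅

Interfere edges:
  d↔{m,t}
  m↔{d,t,v}
  t↔{d,m}
  v↔{m}

Colouring:
  clique {d,m,t} ⇒ need ≥ 3
  3-colouring: R0={m}  R1={d,v}  R2={t}
  χ = 3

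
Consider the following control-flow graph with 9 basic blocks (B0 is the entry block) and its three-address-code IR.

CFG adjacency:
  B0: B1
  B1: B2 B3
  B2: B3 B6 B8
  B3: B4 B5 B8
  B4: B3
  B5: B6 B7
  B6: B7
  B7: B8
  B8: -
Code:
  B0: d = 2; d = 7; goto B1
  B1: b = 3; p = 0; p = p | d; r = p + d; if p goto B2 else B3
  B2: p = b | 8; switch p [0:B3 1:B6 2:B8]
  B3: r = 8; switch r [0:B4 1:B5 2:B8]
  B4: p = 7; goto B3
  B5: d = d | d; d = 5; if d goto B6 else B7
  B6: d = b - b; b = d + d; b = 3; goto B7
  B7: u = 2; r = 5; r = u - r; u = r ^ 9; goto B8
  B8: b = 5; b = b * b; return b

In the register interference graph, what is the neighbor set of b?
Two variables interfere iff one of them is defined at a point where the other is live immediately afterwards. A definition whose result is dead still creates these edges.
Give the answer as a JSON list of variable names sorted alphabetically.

Block summaries:
  B0 def {d} use ∅
  B1 def {b,p,r} use {d}
  B2 def {p} use {b}
  B3 def {r} use ∅
  B4 def {p} use ∅
  B5 def {d} use {d}
  B6 def {b,d} use {b}
  B7 def {r,u} use ∅
  B8 def {b} use ∅

Live sets:
  B0 li=∅ lo={d}
  B1 li={d} lo={b,d}
  B2 li={b,d} lo={b,d}
  B3 li={b,d} lo={b,d}
  B4 li={b,d} lo={b,d}
  B5 li={b,d} lo={b}
  B6 li={b} lo=∅
  B7 li=∅ lo=∅
  B8 li=∅ lo=∅

Interfere edges:
  b: {d,p,r}
  d: {b,p,r}
  p: {b,d,r}
  r: {b,d,p,u}
  u: {r}

N(b) = ["d", "p", "r"]

Answer: ["d", "p", "r"]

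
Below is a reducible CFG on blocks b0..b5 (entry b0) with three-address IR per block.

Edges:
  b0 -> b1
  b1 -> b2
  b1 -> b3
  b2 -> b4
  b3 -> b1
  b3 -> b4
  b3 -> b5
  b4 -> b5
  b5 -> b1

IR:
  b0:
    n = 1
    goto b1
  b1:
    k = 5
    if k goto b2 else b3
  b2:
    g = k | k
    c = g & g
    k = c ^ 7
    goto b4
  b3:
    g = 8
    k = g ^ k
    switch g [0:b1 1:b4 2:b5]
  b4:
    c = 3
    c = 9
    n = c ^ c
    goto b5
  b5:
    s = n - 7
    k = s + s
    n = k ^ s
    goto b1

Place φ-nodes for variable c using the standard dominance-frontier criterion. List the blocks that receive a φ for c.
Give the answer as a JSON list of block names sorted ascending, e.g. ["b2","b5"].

idom tree: b1←b0 b2←b1 b3←b1 b4←b1 b5←b1
Dom∩ at merges:
  b1: preds {b0,b3,b5}: {b0} ∩ {b0,b1,b3} ∩ {b0,b1,b5} = {b0}; idom=b0
  b4: preds {b2,b3}: {b0,b1,b2} ∩ {b0,b1,b3} = {b0,b1}; idom=b1
  b5: preds {b3,b4}: {b0,b1,b3} ∩ {b0,b1,b4} = {b0,b1}; idom=b1

DF walk-up:
  join b1 pred b0: · stop@b0
  join b1 pred b3: b3→b1 stop@b0
  join b1 pred b5: b5→b1 stop@b0
  join b4 pred b2: b2 stop@b1
  join b4 pred b3: b3 stop@b1
  join b5 pred b3: b3 stop@b1
  join b5 pred b4: b4 stop@b1
  b0: DF=∅
  b1: DF={b1}
  b2: DF={b4}
  b3: DF={b1,b4,b5}
  b4: DF={b5}
  b5: DF={b1}

φ for c: defs {b2,b4}
  DF⁺ = {b1,b4,b5}

Answer: ["b1", "b4", "b5"]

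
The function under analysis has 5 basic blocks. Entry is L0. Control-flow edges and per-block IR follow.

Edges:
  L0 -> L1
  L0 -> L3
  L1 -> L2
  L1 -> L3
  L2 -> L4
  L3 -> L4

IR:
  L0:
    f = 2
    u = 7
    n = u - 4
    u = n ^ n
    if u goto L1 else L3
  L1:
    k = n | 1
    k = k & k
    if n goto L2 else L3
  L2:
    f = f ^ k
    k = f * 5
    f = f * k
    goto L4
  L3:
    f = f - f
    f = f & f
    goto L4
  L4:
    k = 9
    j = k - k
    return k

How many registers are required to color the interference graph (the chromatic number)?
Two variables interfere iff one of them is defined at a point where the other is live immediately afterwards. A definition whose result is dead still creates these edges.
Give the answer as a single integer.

Per-block:
  L0: {f,n,u} / ∅
  L1: {k} / {n}
  L2: {f,k} / {f,k}
  L3: {f} / {f}
  L4: {j,k} / ∅

Live sets:
  L0: in=∅ out={f,n}
  L1: in={f,n} out={f,k}
  L2: in={f,k} out=∅
  L3: in={f} out=∅
  L4: in=∅ out=∅

Conflict graph:
  f↔{k,n,u}
  j↔{k}
  k↔{f,j,n}
  n↔{f,k,u}
  u↔{f,n}

Registers:
  lower bound: {f,k,n} mutually conflict ⇒ χ ≥ 3
  3-colouring: R0={f,j}  R1={k,u}  R2={n}
  χ = 3

Answer: 3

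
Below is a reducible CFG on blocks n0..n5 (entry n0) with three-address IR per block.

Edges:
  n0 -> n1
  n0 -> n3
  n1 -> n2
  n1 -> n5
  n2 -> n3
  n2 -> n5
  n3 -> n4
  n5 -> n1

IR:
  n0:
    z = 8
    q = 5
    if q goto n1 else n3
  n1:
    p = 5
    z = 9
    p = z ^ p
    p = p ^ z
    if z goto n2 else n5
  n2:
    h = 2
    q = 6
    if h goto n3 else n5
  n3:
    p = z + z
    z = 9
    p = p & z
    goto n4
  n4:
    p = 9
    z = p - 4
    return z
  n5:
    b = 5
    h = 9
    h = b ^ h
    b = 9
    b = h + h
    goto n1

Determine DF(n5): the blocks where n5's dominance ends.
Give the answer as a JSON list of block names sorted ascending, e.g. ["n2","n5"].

idom tree: n1←n0 n2←n1 n3←n0 n4←n3 n5←n1
Dom∩ at merges:
  n1: preds {n0,n5}: {n0} ∩ {n0,n1,n5} = {n0}; idom=n0
  n3: preds {n0,n2}: {n0} ∩ {n0,n1,n2} = {n0}; idom=n0
  n5: preds {n1,n2}: {n0,n1} ∩ {n0,n1,n2} = {n0,n1}; idom=n1

Frontier:
  join n1 pred n0: · stop@n0
  join n1 pred n5: n5→n1 stop@n0
  join n3 pred n0: · stop@n0
  join n3 pred n2: n2→n1 stop@n0
  join n5 pred n1: · stop@n1
  join n5 pred n2: n2 stop@n1
  DF(n0)=∅
  DF(n1)={n1,n3}
  DF(n2)={n3,n5}
  DF(n3)=∅
  DF(n4)=∅
  DF(n5)={n1}

DF(n5) = ["n1"]

Answer: ["n1"]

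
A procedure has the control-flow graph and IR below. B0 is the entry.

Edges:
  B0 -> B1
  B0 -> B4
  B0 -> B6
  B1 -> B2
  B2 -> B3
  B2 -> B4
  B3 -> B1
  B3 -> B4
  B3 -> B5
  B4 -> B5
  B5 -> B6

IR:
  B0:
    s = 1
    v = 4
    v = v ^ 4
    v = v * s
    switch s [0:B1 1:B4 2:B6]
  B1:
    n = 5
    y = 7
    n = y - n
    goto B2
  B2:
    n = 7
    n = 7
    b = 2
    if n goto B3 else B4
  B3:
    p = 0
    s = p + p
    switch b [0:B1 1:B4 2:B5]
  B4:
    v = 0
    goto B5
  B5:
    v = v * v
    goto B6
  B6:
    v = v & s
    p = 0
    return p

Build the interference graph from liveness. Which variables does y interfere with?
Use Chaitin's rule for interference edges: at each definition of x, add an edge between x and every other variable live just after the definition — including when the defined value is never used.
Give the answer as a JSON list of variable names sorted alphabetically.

def/use:
  B0 def {s,v} use ∅
  B1 def {n,y} use ∅
  B2 def {b,n} use ∅
  B3 def {p,s} use {b}
  B4 def {v} use ∅
  B5 def {v} use {v}
  B6 def {p,v} use {s,v}

Liveness:
  live B0: ∅→{s,v}
  live B1: {s,v}→{s,v}
  live B2: {s,v}→{b,s,v}
  live B3: {b,v}→{s,v}
  live B4: {s}→{s,v}
  live B5: {s,v}→{s,v}
  live B6: {s,v}→∅

Interference:
  b↔{n,p,s,v}
  n↔{b,s,v,y}
  p↔{b,v}
  s↔{b,n,v,y}
  v↔{b,n,p,s,y}
  y↔{n,s,v}

N(y) = ["n", "s", "v"]

Answer: ["n", "s", "v"]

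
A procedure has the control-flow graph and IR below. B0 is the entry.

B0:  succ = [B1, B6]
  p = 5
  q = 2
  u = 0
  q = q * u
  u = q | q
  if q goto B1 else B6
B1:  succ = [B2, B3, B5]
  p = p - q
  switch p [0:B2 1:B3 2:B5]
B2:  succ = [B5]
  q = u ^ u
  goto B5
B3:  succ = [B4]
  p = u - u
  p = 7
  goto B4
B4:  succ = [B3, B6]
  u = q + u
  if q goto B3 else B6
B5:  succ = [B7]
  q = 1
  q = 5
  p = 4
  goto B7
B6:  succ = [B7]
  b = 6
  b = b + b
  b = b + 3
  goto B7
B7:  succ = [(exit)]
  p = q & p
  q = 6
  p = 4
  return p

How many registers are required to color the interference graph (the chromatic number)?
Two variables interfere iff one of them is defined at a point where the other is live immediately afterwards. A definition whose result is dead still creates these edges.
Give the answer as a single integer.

Answer: 3

Analysis:
Block summaries:
  B0: def={p,q,u} ue=∅
  B1: def={p} ue={p,q}
  B2: def={q} ue={u}
  B3: def={p} ue={u}
  B4: def={u} ue={q,u}
  B5: def={p,q} ue=∅
  B6: def={b} ue=∅
  B7: def={p,q} ue={p,q}

Backward fixpoint:
  B0: in=∅ out={p,q,u}
  B1: in={p,q,u} out={q,u}
  B2: in={u} out=∅
  B3: in={q,u} out={p,q,u}
  B4: in={p,q,u} out={p,q,u}
  B5: in=∅ out={p,q}
  B6: in={p,q} out={p,q}
  B7: in={p,q} out=∅

Interference:
  b — {p,q}
  p — {b,q,u}
  q — {b,p,u}
  u — {p,q}

Chromatic number:
  lower bound: {b,p,q} mutually conflict ⇒ χ ≥ 3
  assign b→R2 p→R0 q→R1 u→R2 — no edge inside a register ⇒ χ ≤ 3
  χ = 3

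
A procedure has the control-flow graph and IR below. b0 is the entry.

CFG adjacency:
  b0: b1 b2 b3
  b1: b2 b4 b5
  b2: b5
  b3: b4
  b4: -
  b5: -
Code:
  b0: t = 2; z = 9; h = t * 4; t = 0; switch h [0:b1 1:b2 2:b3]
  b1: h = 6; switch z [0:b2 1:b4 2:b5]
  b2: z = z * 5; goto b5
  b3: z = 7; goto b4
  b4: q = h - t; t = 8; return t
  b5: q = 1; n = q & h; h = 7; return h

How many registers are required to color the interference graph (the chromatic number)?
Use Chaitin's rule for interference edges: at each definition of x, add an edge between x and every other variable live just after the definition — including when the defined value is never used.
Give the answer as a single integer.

Per-block:
  b0: def={h,t,z} ue=∅
  b1: def={h} ue={z}
  b2: def={z} ue={z}
  b3: def={z} ue=∅
  b4: def={q,t} ue={h,t}
  b5: def={h,n,q} ue={h}

Live sets:
  live b0: ∅→{h,t,z}
  live b1: {t,z}→{h,t,z}
  live b2: {h,z}→{h}
  live b3: {h,t}→{h,t}
  live b4: {h,t}→∅
  live b5: {h}→∅

Interference:
  h — {q,t,z}
  n — ∅
  q — {h}
  t — {h,z}
  z — {h,t}

Registers:
  lower bound: {h,t,z} mutually conflict ⇒ χ ≥ 3
  3-colouring: r0={h,n}  r1={q,t}  r2={z}
  χ = 3

Answer: 3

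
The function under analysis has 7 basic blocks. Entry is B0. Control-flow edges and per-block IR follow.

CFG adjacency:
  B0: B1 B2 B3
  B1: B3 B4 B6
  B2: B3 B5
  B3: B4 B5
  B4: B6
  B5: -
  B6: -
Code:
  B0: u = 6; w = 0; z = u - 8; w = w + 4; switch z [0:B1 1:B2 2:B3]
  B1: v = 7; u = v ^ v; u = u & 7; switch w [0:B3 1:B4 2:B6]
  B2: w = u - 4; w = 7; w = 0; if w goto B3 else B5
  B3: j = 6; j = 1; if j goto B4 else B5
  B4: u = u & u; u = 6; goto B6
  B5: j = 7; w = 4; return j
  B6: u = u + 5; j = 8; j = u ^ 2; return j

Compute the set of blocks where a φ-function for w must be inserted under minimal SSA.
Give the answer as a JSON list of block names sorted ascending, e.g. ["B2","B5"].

Answer: ["B3", "B4", "B5", "B6"]

Derivation:
idom tree: B1←B0 B2←B0 B3←B0 B4←B0 B5←B0 B6←B0
Join-block Dom:
  B3: preds {B0,B1,B2}: {B0} ∩ {B0,B1} ∩ {B0,B2} = {B0}; idom=B0
  B4: preds {B1,B3}: {B0,B1} ∩ {B0,B3} = {B0}; idom=B0
  B5: preds {B2,B3}: {B0,B2} ∩ {B0,B3} = {B0}; idom=B0
  B6: preds {B1,B4}: {B0,B1} ∩ {B0,B4} = {B0}; idom=B0

Frontier:
  B3←B0: walk · to B0
  B3←B1: walk B1 to B0
  B3←B2: walk B2 to B0
  B4←B1: walk B1 to B0
  B4←B3: walk B3 to B0
  B5←B2: walk B2 to B0
  B5←B3: walk B3 to B0
  B6←B1: walk B1 to B0
  B6←B4: walk B4 to B0
  DF(B0)=∅
  DF(B1)={B3,B4,B6}
  DF(B2)={B3,B5}
  DF(B3)={B4,B5}
  DF(B4)={B6}
  DF(B5)=∅
  DF(B6)=∅

φ for w: defs {B0,B2,B5}
  DF⁺ = {B3,B4,B5,B6}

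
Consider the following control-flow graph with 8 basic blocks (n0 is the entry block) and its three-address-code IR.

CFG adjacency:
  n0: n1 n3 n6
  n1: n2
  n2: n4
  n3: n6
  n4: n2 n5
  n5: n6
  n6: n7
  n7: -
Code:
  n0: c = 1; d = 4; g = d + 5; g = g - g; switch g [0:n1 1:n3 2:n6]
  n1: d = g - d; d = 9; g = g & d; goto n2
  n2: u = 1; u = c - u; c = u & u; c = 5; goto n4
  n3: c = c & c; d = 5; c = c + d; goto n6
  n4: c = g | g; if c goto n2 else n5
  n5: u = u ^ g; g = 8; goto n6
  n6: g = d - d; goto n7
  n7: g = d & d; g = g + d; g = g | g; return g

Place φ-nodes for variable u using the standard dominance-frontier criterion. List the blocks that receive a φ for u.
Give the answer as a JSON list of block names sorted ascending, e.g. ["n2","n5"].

idom tree: n1←n0 n2←n1 n3←n0 n4←n2 n5←n4 n6←n0 n7←n6
Dom∩ at merges:
  n2: preds {n1,n4}: {n0,n1} ∩ {n0,n1,n2,n4} = {n0,n1}; idom=n1
  n6: preds {n0,n3,n5}: {n0} ∩ {n0,n3} ∩ {n0,n1,n2,n4,n5} = {n0}; idom=n0

Frontier:
  join n2 pred n1: · stop@n1
  join n2 pred n4: n4→n2 stop@n1
  join n6 pred n0: · stop@n0
  join n6 pred n3: n3 stop@n0
  join n6 pred n5: n5→n4→n2→n1 stop@n0
  n0 → ∅
  n1 → {n6}
  n2 → {n2,n6}
  n3 → {n6}
  n4 → {n2,n6}
  n5 → {n6}
  n6 → ∅
  n7 → ∅

φ for u: defs {n2,n5}
  DF⁺ = {n2,n6}

Answer: ["n2", "n6"]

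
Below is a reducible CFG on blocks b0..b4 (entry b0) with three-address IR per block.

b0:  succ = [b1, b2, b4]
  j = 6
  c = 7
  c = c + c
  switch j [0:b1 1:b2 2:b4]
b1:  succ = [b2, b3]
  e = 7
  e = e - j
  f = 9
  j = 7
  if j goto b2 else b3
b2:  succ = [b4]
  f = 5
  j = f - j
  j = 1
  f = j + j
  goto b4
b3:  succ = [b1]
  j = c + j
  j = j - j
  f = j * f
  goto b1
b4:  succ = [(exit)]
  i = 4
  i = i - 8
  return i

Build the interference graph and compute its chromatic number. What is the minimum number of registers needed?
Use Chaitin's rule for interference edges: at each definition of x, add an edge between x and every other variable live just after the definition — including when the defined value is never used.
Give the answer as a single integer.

def/use:
  b0: def={c,j} ue=∅
  b1: def={e,f,j} ue={j}
  b2: def={f,j} ue={j}
  b3: def={f,j} ue={c,f,j}
  b4: def={i} ue=∅

Backward fixpoint:
  b0 li=∅ lo={c,j}
  b1 li={c,j} lo={c,f,j}
  b2 li={j} lo=∅
  b3 li={c,f,j} lo={c,j}
  b4 li=∅ lo=∅

Interference:
  c — {e,f,j}
  e — {c,j}
  f — {c,j}
  i — ∅
  j — {c,e,f}

Colouring:
  {c,e,j} pairwise interfere (3-clique) ⇒ χ ≥ 3
  assign c→R0 e→R2 f→R2 i→R0 j→R1 — no edge inside a register ⇒ χ ≤ 3
  χ = 3

Answer: 3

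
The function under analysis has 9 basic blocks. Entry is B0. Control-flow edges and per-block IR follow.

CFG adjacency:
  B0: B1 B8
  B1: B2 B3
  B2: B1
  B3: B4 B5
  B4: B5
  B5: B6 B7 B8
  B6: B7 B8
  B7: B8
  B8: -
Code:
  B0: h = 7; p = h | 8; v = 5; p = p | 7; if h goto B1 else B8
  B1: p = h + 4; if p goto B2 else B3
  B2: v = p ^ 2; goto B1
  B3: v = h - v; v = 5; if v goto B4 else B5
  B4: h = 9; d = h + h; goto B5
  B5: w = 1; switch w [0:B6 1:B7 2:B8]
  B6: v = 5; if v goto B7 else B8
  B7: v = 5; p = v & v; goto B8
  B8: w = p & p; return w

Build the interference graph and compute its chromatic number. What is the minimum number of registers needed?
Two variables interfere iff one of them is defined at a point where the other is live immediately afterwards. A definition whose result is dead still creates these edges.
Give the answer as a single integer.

Answer: 3

Analysis:
Block summaries:
  B0: def={h,p,v} ue=∅
  B1: def={p} ue={h}
  B2: def={v} ue={p}
  B3: def={v} ue={h,v}
  B4: def={d,h} ue=∅
  B5: def={w} ue=∅
  B6: def={v} ue=∅
  B7: def={p,v} ue=∅
  B8: def={w} ue={p}

Liveness:
  live B0: ∅→{h,p,v}
  live B1: {h,v}→{h,p,v}
  live B2: {h,p}→{h,v}
  live B3: {h,p,v}→{p}
  live B4: {p}→{p}
  live B5: {p}→{p}
  live B6: {p}→{p}
  live B7: ∅→{p}
  live B8: {p}→∅

Conflict graph:
  d: {p}
  h: {p,v}
  p: {d,h,v,w}
  v: {h,p}
  w: {p}

Registers:
  clique {h,p,v} ⇒ need ≥ 3
  assign d→R1 h→R1 p→R0 v→R2 w→R1 — no edge inside a register ⇒ χ ≤ 3
  χ = 3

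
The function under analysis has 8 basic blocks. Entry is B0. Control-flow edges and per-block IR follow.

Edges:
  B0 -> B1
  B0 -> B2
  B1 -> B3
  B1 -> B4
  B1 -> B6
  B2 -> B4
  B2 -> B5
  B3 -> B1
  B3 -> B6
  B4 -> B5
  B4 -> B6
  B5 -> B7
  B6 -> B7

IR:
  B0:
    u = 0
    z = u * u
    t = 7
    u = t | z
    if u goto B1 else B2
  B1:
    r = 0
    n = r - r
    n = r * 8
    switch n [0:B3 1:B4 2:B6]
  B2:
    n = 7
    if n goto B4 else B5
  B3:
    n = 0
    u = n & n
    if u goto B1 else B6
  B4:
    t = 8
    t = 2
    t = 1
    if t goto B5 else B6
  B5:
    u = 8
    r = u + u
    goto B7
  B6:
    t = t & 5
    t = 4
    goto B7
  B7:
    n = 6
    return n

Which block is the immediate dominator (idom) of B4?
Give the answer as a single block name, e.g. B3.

idom tree: B1←B0 B2←B0 B3←B1 B4←B0 B5←B0 B6←B0 B7←B0
Dom at joins:
  B1: preds {B0,B3}: {B0} ∩ {B0,B1,B3} = {B0}; idom=B0
  B4: preds {B1,B2}: {B0,B1} ∩ {B0,B2} = {B0}; idom=B0
  B5: preds {B2,B4}: {B0,B2} ∩ {B0,B4} = {B0}; idom=B0
  B6: preds {B1,B3,B4}: {B0,B1} ∩ {B0,B1,B3} ∩ {B0,B4} = {B0}; idom=B0
  B7: preds {B5,B6}: {B0,B5} ∩ {B0,B6} = {B0}; idom=B0

idom(B4) = B0

Answer: B0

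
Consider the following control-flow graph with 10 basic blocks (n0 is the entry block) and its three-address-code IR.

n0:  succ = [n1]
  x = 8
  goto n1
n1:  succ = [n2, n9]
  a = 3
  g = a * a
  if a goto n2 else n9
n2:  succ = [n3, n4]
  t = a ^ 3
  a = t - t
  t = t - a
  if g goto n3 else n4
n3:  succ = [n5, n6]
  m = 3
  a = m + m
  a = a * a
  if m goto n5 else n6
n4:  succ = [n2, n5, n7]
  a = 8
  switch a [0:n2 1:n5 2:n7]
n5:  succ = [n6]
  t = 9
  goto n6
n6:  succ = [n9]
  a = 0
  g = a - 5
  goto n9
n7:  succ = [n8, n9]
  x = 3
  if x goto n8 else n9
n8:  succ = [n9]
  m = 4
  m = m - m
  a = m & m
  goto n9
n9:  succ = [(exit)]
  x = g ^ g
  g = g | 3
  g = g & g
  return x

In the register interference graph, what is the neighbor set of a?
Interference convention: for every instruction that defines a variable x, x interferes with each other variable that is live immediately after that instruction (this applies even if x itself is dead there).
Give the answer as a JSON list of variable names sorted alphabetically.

Per-block:
  n0: {x} / ∅
  n1: {a,g} / ∅
  n2: {a,t} / {a,g}
  n3: {a,m} / ∅
  n4: {a} / ∅
  n5: {t} / ∅
  n6: {a,g} / ∅
  n7: {x} / ∅
  n8: {a,m} / ∅
  n9: {g,x} / {g}

Backward fixpoint:
  n0 li=∅ lo=∅
  n1 li=∅ lo={a,g}
  n2 li={a,g} lo={g}
  n3 li=∅ lo=∅
  n4 li={g} lo={a,g}
  n5 li=∅ lo=∅
  n6 li=∅ lo={g}
  n7 li={g} lo={g}
  n8 li={g} lo={g}
  n9 li={g} lo=∅

Interfere edges:
  a↔{g,m,t}
  g↔{a,m,t,x}
  m↔{a,g}
  t↔{a,g}
  x↔{g}

N(a) = ["g", "m", "t"]

Answer: ["g", "m", "t"]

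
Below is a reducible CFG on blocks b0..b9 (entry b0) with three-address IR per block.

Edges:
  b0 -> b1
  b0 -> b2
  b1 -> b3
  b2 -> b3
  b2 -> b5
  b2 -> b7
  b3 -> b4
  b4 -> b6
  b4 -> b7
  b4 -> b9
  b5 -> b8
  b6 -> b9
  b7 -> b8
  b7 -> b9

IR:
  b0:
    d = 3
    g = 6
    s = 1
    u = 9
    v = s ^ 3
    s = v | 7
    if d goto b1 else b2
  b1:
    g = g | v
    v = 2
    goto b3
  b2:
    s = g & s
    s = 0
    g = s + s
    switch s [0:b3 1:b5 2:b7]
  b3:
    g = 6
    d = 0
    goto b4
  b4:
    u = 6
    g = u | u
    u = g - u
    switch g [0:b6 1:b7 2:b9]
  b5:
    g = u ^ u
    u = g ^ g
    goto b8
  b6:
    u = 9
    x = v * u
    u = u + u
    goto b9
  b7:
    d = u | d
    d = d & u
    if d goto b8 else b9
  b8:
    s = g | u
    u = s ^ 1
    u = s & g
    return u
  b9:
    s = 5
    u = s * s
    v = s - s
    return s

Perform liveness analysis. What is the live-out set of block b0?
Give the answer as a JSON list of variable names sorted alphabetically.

Block summaries:
  b0: def={d,g,s,u,v} ue=∅
  b1: def={g,v} ue={g,v}
  b2: def={g,s} ue={g,s}
  b3: def={d,g} ue=∅
  b4: def={g,u} ue=∅
  b5: def={g,u} ue={u}
  b6: def={u,x} ue={v}
  b7: def={d} ue={d,u}
  b8: def={s,u} ue={g,u}
  b9: def={s,u,v} ue=∅

Live sets:
  b0: in=∅ out={d,g,s,u,v}
  b1: in={g,v} out={v}
  b2: in={d,g,s,u,v} out={d,g,u,v}
  b3: in={v} out={d,v}
  b4: in={d,v} out={d,g,u,v}
  b5: in={u} out={g,u}
  b6: in={v} out=∅
  b7: in={d,g,u} out={g,u}
  b8: in={g,u} out=∅
  b9: in=∅ out=∅

live-out(b0) = ["d", "g", "s", "u", "v"]

Answer: ["d", "g", "s", "u", "v"]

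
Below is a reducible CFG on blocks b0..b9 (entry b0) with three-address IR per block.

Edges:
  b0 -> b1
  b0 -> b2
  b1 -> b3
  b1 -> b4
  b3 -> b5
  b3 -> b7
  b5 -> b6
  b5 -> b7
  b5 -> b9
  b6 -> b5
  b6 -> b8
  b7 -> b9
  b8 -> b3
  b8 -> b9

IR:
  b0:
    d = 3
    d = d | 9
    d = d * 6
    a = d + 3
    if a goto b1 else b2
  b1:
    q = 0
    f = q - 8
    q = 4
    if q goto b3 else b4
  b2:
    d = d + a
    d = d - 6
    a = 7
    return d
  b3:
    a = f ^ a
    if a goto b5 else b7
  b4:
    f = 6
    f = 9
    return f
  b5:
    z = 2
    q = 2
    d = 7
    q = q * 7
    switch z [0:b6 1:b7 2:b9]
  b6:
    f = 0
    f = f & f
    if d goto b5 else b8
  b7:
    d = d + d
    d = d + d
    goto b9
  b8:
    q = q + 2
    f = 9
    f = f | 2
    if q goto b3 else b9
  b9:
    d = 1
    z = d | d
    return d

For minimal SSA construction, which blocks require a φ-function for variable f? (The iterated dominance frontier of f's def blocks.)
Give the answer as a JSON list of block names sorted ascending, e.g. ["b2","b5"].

Answer: ["b3", "b5", "b7", "b9"]

Analysis:
idom tree: b1←b0 b2←b0 b3←b1 b4←b1 b5←b3 b6←b5 b7←b3 b8←b6 b9←b3
Dom∩ at merges:
  b3: preds {b1,b8}: {b0,b1} ∩ {b0,b1,b3,b5,b6,b8} = {b0,b1}; idom=b1
  b5: preds {b3,b6}: {b0,b1,b3} ∩ {b0,b1,b3,b5,b6} = {b0,b1,b3}; idom=b3
  b7: preds {b3,b5}: {b0,b1,b3} ∩ {b0,b1,b3,b5} = {b0,b1,b3}; idom=b3
  b9: preds {b5,b7,b8}: {b0,b1,b3,b5} ∩ {b0,b1,b3,b7} ∩ {b0,b1,b3,b5,b6,b8} = {b0,b1,b3}; idom=b3

DF walk-up:
  b3←b1: walk · to b1
  b3←b8: walk b8→b6→b5→b3 to b1
  b5←b3: walk · to b3
  b5←b6: walk b6→b5 to b3
  b7←b3: walk · to b3
  b7←b5: walk b5 to b3
  b9←b5: walk b5 to b3
  b9←b7: walk b7 to b3
  b9←b8: walk b8→b6→b5 to b3
  DF(b0)=∅
  DF(b1)=∅
  DF(b2)=∅
  DF(b3)={b3}
  DF(b4)=∅
  DF(b5)={b3,b5,b7,b9}
  DF(b6)={b3,b5,b9}
  DF(b7)={b9}
  DF(b8)={b3,b9}
  DF(b9)=∅

φ for f: defs {b1,b4,b6,b8}
  DF⁺ = {b3,b5,b7,b9}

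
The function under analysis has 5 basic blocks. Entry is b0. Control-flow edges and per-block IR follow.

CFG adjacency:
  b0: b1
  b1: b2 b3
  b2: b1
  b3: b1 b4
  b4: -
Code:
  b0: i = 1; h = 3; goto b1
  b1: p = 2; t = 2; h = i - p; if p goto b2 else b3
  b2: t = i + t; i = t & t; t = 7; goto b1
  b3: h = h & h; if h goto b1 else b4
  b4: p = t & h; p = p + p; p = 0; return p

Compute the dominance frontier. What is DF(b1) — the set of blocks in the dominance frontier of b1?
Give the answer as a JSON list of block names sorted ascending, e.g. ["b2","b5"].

Answer: ["b1"]

Working:
idom tree: b1←b0 b2←b1 b3←b1 b4←b3
Join-block Dom:
  b1: preds {b0,b2,b3}: {b0} ∩ {b0,b1,b2} ∩ {b0,b1,b3} = {b0}; idom=b0

DF walk-up:
  b1←b0: walk · to b0
  b1←b2: walk b2→b1 to b0
  b1←b3: walk b3→b1 to b0
  b0: DF=∅
  b1: DF={b1}
  b2: DF={b1}
  b3: DF={b1}
  b4: DF=∅

DF(b1) = ["b1"]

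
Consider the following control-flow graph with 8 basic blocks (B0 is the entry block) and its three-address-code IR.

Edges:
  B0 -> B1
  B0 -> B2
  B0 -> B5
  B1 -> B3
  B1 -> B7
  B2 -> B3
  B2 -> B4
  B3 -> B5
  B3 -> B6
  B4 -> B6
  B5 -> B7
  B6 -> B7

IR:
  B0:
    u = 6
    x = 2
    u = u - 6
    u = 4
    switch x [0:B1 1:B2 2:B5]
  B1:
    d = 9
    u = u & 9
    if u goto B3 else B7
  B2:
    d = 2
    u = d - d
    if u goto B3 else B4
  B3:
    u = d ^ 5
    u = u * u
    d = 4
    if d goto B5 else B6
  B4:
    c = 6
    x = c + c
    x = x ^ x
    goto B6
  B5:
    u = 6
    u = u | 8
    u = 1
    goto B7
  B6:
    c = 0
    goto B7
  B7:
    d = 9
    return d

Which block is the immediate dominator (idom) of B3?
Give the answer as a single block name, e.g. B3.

idom tree: B1←B0 B2←B0 B3←B0 B4←B2 B5←B0 B6←B0 B7←B0
Dom∩ at merges:
  B3: preds {B1,B2}: {B0,B1} ∩ {B0,B2} = {B0}; idom=B0
  B5: preds {B0,B3}: {B0} ∩ {B0,B3} = {B0}; idom=B0
  B6: preds {B3,B4}: {B0,B3} ∩ {B0,B2,B4} = {B0}; idom=B0
  B7: preds {B1,B5,B6}: {B0,B1} ∩ {B0,B5} ∩ {B0,B6} = {B0}; idom=B0

idom(B3) = B0

Answer: B0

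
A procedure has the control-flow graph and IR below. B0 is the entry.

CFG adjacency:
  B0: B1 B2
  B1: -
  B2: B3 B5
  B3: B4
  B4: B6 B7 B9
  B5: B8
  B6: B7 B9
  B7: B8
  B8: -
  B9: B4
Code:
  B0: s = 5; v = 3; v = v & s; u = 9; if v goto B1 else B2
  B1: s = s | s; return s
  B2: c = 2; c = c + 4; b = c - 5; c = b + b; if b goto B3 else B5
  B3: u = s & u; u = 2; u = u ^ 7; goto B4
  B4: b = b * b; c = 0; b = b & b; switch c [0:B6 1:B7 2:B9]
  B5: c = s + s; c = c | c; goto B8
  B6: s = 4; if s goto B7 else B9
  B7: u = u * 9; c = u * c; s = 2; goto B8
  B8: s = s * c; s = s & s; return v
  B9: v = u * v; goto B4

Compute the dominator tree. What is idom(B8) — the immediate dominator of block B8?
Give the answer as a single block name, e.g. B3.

Answer: B2

Derivation:
idom tree: B1←B0 B2←B0 B3←B2 B4←B3 B5←B2 B6←B4 B7←B4 B8←B2 B9←B4
Dom at joins:
  B4: preds {B3,B9}: {B0,B2,B3} ∩ {B0,B2,B3,B4,B9} = {B0,B2,B3}; idom=B3
  B7: preds {B4,B6}: {B0,B2,B3,B4} ∩ {B0,B2,B3,B4,B6} = {B0,B2,B3,B4}; idom=B4
  B8: preds {B5,B7}: {B0,B2,B5} ∩ {B0,B2,B3,B4,B7} = {B0,B2}; idom=B2
  B9: preds {B4,B6}: {B0,B2,B3,B4} ∩ {B0,B2,B3,B4,B6} = {B0,B2,B3,B4}; idom=B4

idom(B8) = B2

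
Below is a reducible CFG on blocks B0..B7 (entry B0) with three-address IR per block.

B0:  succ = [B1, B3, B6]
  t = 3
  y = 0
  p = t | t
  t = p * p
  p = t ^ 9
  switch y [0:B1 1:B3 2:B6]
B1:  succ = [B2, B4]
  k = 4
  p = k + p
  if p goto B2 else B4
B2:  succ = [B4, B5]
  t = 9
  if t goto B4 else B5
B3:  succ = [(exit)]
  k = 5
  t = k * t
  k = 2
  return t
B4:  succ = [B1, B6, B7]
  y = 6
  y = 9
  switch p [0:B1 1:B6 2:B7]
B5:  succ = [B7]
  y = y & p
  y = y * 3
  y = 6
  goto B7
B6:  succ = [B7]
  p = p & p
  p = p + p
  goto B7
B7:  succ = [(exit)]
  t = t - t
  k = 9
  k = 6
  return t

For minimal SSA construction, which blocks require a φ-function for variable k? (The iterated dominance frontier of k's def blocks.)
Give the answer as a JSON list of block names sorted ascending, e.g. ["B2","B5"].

Answer: ["B1", "B6", "B7"]

Working:
idom tree: B1←B0 B2←B1 B3←B0 B4←B1 B5←B2 B6←B0 B7←B0
Dom∩ at merges:
  B1: preds {B0,B4}: {B0} ∩ {B0,B1,B4} = {B0}; idom=B0
  B4: preds {B1,B2}: {B0,B1} ∩ {B0,B1,B2} = {B0,B1}; idom=B1
  B6: preds {B0,B4}: {B0} ∩ {B0,B1,B4} = {B0}; idom=B0
  B7: preds {B4,B5,B6}: {B0,B1,B4} ∩ {B0,B1,B2,B5} ∩ {B0,B6} = {B0}; idom=B0

DF walk-up:
  join B1 pred B0: · stop@B0
  join B1 pred B4: B4→B1 stop@B0
  join B4 pred B1: · stop@B1
  join B4 pred B2: B2 stop@B1
  join B6 pred B0: · stop@B0
  join B6 pred B4: B4→B1 stop@B0
  join B7 pred B4: B4→B1 stop@B0
  join B7 pred B5: B5→B2→B1 stop@B0
  join B7 pred B6: B6 stop@B0
  DF(B0)=∅
  DF(B1)={B1,B6,B7}
  DF(B2)={B4,B7}
  DF(B3)=∅
  DF(B4)={B1,B6,B7}
  DF(B5)={B7}
  DF(B6)={B7}
  DF(B7)=∅

φ for k: defs {B1,B3,B7}
  DF⁺ = {B1,B6,B7}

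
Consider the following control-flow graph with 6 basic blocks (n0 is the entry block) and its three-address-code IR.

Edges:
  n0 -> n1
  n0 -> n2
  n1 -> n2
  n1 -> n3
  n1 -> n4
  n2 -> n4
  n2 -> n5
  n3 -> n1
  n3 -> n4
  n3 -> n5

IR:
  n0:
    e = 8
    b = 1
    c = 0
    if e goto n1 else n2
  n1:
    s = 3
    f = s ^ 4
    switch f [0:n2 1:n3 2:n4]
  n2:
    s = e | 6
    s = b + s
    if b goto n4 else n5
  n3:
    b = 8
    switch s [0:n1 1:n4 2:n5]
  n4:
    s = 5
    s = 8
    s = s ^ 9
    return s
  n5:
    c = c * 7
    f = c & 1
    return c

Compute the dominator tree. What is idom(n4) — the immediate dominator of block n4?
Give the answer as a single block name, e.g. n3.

idom tree: n1←n0 n2←n0 n3←n1 n4←n0 n5←n0
Dom at joins:
  n1: preds {n0,n3}: {n0} ∩ {n0,n1,n3} = {n0}; idom=n0
  n2: preds {n0,n1}: {n0} ∩ {n0,n1} = {n0}; idom=n0
  n4: preds {n1,n2,n3}: {n0,n1} ∩ {n0,n2} ∩ {n0,n1,n3} = {n0}; idom=n0
  n5: preds {n2,n3}: {n0,n2} ∩ {n0,n1,n3} = {n0}; idom=n0

idom(n4) = n0

Answer: n0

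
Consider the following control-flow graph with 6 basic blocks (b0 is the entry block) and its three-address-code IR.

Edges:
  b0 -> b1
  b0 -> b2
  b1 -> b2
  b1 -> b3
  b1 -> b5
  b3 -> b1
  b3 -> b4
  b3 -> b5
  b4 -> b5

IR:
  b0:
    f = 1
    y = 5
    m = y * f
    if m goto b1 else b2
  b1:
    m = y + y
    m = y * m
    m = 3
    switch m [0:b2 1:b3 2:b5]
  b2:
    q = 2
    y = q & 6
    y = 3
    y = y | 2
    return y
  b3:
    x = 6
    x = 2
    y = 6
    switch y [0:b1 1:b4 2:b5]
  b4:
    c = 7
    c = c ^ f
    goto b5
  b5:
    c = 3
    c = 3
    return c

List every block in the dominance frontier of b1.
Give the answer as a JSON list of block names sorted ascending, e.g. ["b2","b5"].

Answer: ["b1", "b2"]

Derivation:
idom tree: b1←b0 b2←b0 b3←b1 b4←b3 b5←b1
Dom∩ at merges:
  b1: preds {b0,b3}: {b0} ∩ {b0,b1,b3} = {b0}; idom=b0
  b2: preds {b0,b1}: {b0} ∩ {b0,b1} = {b0}; idom=b0
  b5: preds {b1,b3,b4}: {b0,b1} ∩ {b0,b1,b3} ∩ {b0,b1,b3,b4} = {b0,b1}; idom=b1

DF derivation:
  b1←b0: walk · to b0
  b1←b3: walk b3→b1 to b0
  b2←b0: walk · to b0
  b2←b1: walk b1 to b0
  b5←b1: walk · to b1
  b5←b3: walk b3 to b1
  b5←b4: walk b4→b3 to b1
  b0: DF=∅
  b1: DF={b1,b2}
  b2: DF=∅
  b3: DF={b1,b5}
  b4: DF={b5}
  b5: DF=∅

DF(b1) = ["b1", "b2"]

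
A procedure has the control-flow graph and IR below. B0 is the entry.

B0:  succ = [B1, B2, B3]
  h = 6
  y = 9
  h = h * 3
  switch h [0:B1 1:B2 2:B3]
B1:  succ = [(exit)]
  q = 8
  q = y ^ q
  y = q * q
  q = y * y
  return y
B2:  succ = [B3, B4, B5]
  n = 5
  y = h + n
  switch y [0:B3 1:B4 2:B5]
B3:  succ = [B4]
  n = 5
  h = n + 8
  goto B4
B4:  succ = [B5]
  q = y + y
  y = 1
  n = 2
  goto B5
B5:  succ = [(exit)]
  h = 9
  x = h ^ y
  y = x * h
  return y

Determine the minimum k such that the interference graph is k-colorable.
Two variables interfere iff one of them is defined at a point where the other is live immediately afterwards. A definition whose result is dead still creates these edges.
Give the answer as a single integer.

def/use:
  B0 def {h,y} use ∅
  B1 def {q,y} use {y}
  B2 def {n,y} use {h}
  B3 def {h,n} use ∅
  B4 def {n,q,y} use {y}
  B5 def {h,x,y} use {y}

Live sets:
  B0 li=∅ lo={h,y}
  B1 li={y} lo=∅
  B2 li={h} lo={y}
  B3 li={y} lo={y}
  B4 li={y} lo={y}
  B5 li={y} lo=∅

Interference:
  h — {n,x,y}
  n — {h,y}
  q — {y}
  x — {h}
  y — {h,n,q}

Colouring:
  {h,n,y} pairwise interfere (3-clique) ⇒ χ ≥ 3
  assign h→r0 n→r2 q→r0 x→r1 y→r1 — no edge inside a register ⇒ χ ≤ 3
  χ = 3

Answer: 3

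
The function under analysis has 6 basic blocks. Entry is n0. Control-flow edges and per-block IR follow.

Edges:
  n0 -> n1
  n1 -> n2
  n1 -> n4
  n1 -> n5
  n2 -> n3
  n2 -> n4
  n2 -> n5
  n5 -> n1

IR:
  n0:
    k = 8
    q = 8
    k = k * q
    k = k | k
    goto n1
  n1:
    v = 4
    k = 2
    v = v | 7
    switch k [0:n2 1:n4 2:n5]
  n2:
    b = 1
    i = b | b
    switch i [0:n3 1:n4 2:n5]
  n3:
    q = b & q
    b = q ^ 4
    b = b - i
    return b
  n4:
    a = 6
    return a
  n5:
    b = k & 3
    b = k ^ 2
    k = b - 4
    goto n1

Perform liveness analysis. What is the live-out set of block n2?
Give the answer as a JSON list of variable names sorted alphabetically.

Block summaries:
  n0 def {k,q} use ∅
  n1 def {k,v} use ∅
  n2 def {b,i} use ∅
  n3 def {b,q} use {b,i,q}
  n4 def {a} use ∅
  n5 def {b,k} use {k}

Liveness:
  n0: in=∅ out={q}
  n1: in={q} out={k,q}
  n2: in={k,q} out={b,i,k,q}
  n3: in={b,i,q} out=∅
  n4: in=∅ out=∅
  n5: in={k,q} out={q}

live-out(n2) = ["b", "i", "k", "q"]

Answer: ["b", "i", "k", "q"]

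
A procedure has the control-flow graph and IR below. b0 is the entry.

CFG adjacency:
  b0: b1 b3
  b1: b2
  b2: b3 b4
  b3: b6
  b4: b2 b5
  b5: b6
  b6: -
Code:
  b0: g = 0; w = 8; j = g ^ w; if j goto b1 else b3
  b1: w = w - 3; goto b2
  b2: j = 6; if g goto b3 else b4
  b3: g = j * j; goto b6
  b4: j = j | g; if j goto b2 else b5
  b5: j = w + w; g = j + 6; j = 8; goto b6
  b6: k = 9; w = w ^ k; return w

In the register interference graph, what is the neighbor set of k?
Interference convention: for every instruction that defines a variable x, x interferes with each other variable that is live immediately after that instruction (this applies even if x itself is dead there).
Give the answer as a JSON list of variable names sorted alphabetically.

Per-block:
  b0: def={g,j,w} ue=∅
  b1: def={w} ue={w}
  b2: def={j} ue={g}
  b3: def={g} ue={j}
  b4: def={j} ue={g,j}
  b5: def={g,j} ue={w}
  b6: def={k,w} ue={w}

Live sets:
  b0: in=∅ out={g,j,w}
  b1: in={g,w} out={g,w}
  b2: in={g,w} out={g,j,w}
  b3: in={j,w} out={w}
  b4: in={g,j,w} out={g,w}
  b5: in={w} out={w}
  b6: in={w} out=∅

Interfere edges:
  g: {j,w}
  j: {g,w}
  k: {w}
  w: {g,j,k}

N(k) = ["w"]

Answer: ["w"]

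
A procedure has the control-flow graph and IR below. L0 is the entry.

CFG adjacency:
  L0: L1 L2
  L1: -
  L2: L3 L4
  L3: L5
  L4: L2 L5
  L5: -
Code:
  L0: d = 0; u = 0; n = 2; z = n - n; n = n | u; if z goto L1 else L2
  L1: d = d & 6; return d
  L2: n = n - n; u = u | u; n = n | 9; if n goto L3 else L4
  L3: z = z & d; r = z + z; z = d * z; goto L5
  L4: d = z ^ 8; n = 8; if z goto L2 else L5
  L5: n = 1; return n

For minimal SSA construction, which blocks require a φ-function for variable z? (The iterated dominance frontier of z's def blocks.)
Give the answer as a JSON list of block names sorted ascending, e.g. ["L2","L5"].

idom tree: L1←L0 L2←L0 L3←L2 L4←L2 L5←L2
Join-block Dom:
  L2: preds {L0,L4}: {L0} ∩ {L0,L2,L4} = {L0}; idom=L0
  L5: preds {L3,L4}: {L0,L2,L3} ∩ {L0,L2,L4} = {L0,L2}; idom=L2

DF derivation:
  join L2 pred L0: · stop@L0
  join L2 pred L4: L4→L2 stop@L0
  join L5 pred L3: L3 stop@L2
  join L5 pred L4: L4 stop@L2
  L0: DF=∅
  L1: DF=∅
  L2: DF={L2}
  L3: DF={L5}
  L4: DF={L2,L5}
  L5: DF=∅

φ for z: defs {L0,L3}
  DF⁺ = {L5}

Answer: ["L5"]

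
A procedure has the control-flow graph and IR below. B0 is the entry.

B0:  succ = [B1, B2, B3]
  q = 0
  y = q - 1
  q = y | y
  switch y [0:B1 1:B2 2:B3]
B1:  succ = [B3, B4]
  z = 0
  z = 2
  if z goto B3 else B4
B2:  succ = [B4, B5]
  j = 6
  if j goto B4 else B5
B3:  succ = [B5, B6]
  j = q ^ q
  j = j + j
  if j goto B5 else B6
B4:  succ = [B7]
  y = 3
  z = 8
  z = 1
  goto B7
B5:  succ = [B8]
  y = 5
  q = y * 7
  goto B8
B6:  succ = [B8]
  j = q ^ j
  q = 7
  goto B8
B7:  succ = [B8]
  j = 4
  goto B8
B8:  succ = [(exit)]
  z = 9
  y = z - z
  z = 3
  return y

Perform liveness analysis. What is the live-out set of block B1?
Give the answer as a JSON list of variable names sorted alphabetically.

def/use:
  B0: def={q,y} ue=∅
  B1: def={z} ue=∅
  B2: def={j} ue=∅
  B3: def={j} ue={q}
  B4: def={y,z} ue=∅
  B5: def={q,y} ue=∅
  B6: def={j,q} ue={j,q}
  B7: def={j} ue=∅
  B8: def={y,z} ue=∅

Liveness:
  B0 li=∅ lo={q}
  B1 li={q} lo={q}
  B2 li=∅ lo=∅
  B3 li={q} lo={j,q}
  B4 li=∅ lo=∅
  B5 li=∅ lo=∅
  B6 li={j,q} lo=∅
  B7 li=∅ lo=∅
  B8 li=∅ lo=∅

live-out(B1) = ["q"]

Answer: ["q"]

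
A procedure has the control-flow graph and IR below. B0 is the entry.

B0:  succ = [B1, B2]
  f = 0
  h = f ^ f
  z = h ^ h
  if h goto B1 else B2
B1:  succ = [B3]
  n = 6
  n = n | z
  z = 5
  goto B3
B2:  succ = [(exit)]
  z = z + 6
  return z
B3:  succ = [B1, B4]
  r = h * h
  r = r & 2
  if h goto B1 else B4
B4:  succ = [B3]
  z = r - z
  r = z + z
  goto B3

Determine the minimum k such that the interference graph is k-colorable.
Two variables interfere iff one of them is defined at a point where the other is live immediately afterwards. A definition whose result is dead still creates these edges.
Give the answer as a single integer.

Block summaries:
  B0 def {f,h,z} use ∅
  B1 def {n,z} use {z}
  B2 def {z} use {z}
  B3 def {r} use {h}
  B4 def {r,z} use {r,z}

Live sets:
  B0 li=∅ lo={h,z}
  B1 li={h,z} lo={h,z}
  B2 li={z} lo=∅
  B3 li={h,z} lo={h,r,z}
  B4 li={h,r,z} lo={h,z}

Interference:
  f: ∅
  h: {n,r,z}
  n: {h,z}
  r: {h,z}
  z: {h,n,r}

Colouring:
  {h,n,z} pairwise interfere (3-clique) ⇒ χ ≥ 3
  3-colouring: c0={f,h}  c1={z}  c2={n,r}
  χ = 3

Answer: 3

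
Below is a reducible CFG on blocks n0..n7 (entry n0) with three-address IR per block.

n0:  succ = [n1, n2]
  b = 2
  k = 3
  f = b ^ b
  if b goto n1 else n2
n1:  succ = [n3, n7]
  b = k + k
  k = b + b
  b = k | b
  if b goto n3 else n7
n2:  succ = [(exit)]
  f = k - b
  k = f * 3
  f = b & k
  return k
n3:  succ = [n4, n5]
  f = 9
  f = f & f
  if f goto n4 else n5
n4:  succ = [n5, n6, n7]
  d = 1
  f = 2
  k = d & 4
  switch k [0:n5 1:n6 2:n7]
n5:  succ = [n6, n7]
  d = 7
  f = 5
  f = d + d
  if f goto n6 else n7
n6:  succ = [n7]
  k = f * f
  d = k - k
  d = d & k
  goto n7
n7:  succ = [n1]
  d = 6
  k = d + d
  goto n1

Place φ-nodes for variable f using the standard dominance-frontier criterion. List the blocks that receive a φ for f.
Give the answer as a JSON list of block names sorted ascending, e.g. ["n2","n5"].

idom tree: n1←n0 n2←n0 n3←n1 n4←n3 n5←n3 n6←n3 n7←n1
Dom at joins:
  n1: preds {n0,n7}: {n0} ∩ {n0,n1,n7} = {n0}; idom=n0
  n5: preds {n3,n4}: {n0,n1,n3} ∩ {n0,n1,n3,n4} = {n0,n1,n3}; idom=n3
  n6: preds {n4,n5}: {n0,n1,n3,n4} ∩ {n0,n1,n3,n5} = {n0,n1,n3}; idom=n3
  n7: preds {n1,n4,n5,n6}: {n0,n1} ∩ {n0,n1,n3,n4} ∩ {n0,n1,n3,n5} ∩ {n0,n1,n3,n6} = {n0,n1}; idom=n1

DF walk-up:
  n1←n0: walk · to n0
  n1←n7: walk n7→n1 to n0
  n5←n3: walk · to n3
  n5←n4: walk n4 to n3
  n6←n4: walk n4 to n3
  n6←n5: walk n5 to n3
  n7←n1: walk · to n1
  n7←n4: walk n4→n3 to n1
  n7←n5: walk n5→n3 to n1
  n7←n6: walk n6→n3 to n1
  n0: DF=∅
  n1: DF={n1}
  n2: DF=∅
  n3: DF={n7}
  n4: DF={n5,n6,n7}
  n5: DF={n6,n7}
  n6: DF={n7}
  n7: DF={n1}

φ for f: defs {n0,n2,n3,n4,n5}
  DF⁺ = {n1,n5,n6,n7}

Answer: ["n1", "n5", "n6", "n7"]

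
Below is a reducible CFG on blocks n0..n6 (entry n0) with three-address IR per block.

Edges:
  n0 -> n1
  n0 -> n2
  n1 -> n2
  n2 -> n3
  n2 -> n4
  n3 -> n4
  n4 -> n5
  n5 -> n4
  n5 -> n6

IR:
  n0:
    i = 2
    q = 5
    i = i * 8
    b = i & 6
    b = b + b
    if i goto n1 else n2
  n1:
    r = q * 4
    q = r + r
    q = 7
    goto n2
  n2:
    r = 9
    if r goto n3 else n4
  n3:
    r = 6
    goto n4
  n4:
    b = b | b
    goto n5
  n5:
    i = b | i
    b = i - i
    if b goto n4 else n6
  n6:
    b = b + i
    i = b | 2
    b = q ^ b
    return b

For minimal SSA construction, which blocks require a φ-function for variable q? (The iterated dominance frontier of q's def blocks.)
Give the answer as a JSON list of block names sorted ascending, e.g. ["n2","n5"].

idom tree: n1←n0 n2←n0 n3←n2 n4←n2 n5←n4 n6←n5
Dom∩ at merges:
  n2: preds {n0,n1}: {n0} ∩ {n0,n1} = {n0}; idom=n0
  n4: preds {n2,n3,n5}: {n0,n2} ∩ {n0,n2,n3} ∩ {n0,n2,n4,n5} = {n0,n2}; idom=n2

Frontier:
  join n2 pred n0: · stop@n0
  join n2 pred n1: n1 stop@n0
  join n4 pred n2: · stop@n2
  join n4 pred n3: n3 stop@n2
  join n4 pred n5: n5→n4 stop@n2
  DF(n0)=∅
  DF(n1)={n2}
  DF(n2)=∅
  DF(n3)={n4}
  DF(n4)={n4}
  DF(n5)={n4}
  DF(n6)=∅

φ for q: defs {n0,n1}
  DF⁺ = {n2}

Answer: ["n2"]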